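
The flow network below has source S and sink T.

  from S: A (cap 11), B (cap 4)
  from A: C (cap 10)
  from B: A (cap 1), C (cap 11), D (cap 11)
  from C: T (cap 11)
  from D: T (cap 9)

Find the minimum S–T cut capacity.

Augment S→A→C→T: bottleneck 10, flow now 10.
Augment S→B→C→T: bottleneck 1, flow now 11.
Augment S→B→D→T: bottleneck 3, flow now 14.
No augmenting path remains; maximum flow = 14.
By max-flow min-cut, the minimum cut capacity equals the max flow.
In the residual graph, reachable from S: {S, A}.
Min-cut edges: S→B (4), A→C (10); capacity 4 + 10 = 14.

14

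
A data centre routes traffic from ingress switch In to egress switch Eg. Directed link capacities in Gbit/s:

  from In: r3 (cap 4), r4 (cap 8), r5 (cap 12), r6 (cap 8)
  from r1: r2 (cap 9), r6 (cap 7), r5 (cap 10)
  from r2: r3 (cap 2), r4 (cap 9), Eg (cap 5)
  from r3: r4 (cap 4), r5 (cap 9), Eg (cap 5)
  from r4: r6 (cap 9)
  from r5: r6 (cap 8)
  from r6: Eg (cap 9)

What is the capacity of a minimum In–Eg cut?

13

Augment In→r3→Eg: bottleneck 4, flow now 4.
Augment In→r6→Eg: bottleneck 8, flow now 12.
Augment In→r4→r6→Eg: bottleneck 1, flow now 13.
No augmenting path remains; maximum flow = 13.
By max-flow min-cut, the minimum cut capacity equals the max flow.
In the residual graph, reachable from In: {In, r4, r5, r6}.
Min-cut edges: In→r3 (4), r6→Eg (9); capacity 4 + 9 = 13.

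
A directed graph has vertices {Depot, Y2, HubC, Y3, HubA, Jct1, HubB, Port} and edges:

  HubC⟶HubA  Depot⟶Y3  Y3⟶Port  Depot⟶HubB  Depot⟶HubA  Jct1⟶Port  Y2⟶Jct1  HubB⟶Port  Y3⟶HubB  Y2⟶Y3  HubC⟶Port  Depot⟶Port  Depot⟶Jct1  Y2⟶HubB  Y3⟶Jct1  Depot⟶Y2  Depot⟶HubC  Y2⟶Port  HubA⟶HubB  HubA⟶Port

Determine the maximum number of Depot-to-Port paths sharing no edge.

Assign every edge capacity 1; by Menger, the answer equals the max flow.
Path Depot→Port (+1); total 1.
Path Depot→Y2→Port (+1); total 2.
Path Depot→HubC→Port (+1); total 3.
Path Depot→Y3→Port (+1); total 4.
Path Depot→HubA→Port (+1); total 5.
Path Depot→Jct1→Port (+1); total 6.
Path Depot→HubB→Port (+1); total 7.
No residual Depot→Port path; max flow = 7.
Certifying cut of size 7: {Depot→HubA, Depot→HubB, Depot→HubC, Depot→Jct1, Depot→Port, Depot→Y2, Depot→Y3}.

7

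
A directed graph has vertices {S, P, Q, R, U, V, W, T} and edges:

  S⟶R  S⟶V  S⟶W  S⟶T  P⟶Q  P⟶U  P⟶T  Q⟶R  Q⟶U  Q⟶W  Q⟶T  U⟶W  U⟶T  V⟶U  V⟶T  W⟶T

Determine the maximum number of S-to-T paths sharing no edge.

3

Assign every edge capacity 1; by Menger, the answer equals the max flow.
Path S→T (+1); total 1.
Path S→V→T (+1); total 2.
Path S→W→T (+1); total 3.
No residual S→T path; max flow = 3.
Certifying cut of size 3: {S→T, S→V, S→W}.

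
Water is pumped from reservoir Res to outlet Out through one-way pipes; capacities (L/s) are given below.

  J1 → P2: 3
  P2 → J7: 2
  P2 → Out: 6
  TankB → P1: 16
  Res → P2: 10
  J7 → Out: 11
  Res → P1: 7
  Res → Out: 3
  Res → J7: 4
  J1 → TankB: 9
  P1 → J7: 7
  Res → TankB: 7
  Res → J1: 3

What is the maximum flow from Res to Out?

20

Augment Res→Out: bottleneck 3, flow now 3.
Augment Res→P2→Out: bottleneck 6, flow now 9.
Augment Res→J7→Out: bottleneck 4, flow now 13.
Augment Res→P2→J7→Out: bottleneck 2, flow now 15.
Augment Res→P1→J7→Out: bottleneck 5, flow now 20.
No augmenting path remains; maximum flow = 20.
In the residual graph, reachable from Res: {Res, J1, P2, TankB, P1, J7}.
Min-cut edges: Res→Out (3), P2→Out (6), J7→Out (11); capacity 3 + 6 + 11 = 20.
This cut is saturated, so no flow can exceed 20.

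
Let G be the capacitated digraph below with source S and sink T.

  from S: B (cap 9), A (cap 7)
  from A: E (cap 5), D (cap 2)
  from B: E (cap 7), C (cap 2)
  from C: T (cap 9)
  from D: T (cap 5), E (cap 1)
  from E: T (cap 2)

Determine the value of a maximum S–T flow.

6

Augment S→A→D→T: bottleneck 2, flow now 2.
Augment S→A→E→T: bottleneck 2, flow now 4.
Augment S→B→C→T: bottleneck 2, flow now 6.
No augmenting path remains; maximum flow = 6.
In the residual graph, reachable from S: {S, A, B, E}.
Min-cut edges: A→D (2), B→C (2), E→T (2); capacity 2 + 2 + 2 = 6.
This cut is saturated, so no flow can exceed 6.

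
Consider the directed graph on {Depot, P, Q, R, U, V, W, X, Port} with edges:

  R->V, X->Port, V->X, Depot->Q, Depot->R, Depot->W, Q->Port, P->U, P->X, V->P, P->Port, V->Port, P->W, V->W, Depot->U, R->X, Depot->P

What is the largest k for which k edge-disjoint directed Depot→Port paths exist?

3

Assign every edge capacity 1; by Menger, the answer equals the max flow.
Path Depot→P→Port (+1); total 1.
Path Depot→Q→Port (+1); total 2.
Path Depot→R→V→Port (+1); total 3.
No residual Depot→Port path; max flow = 3.
Certifying cut of size 3: {Depot→P, Depot→Q, Depot→R}.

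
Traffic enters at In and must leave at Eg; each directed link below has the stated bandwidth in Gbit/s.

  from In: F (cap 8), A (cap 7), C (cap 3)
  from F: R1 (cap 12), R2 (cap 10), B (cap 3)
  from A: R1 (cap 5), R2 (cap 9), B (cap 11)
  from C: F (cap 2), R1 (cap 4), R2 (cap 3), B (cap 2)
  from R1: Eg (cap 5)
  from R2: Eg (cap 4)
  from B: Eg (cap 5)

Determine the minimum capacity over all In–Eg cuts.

Augment In→F→R1→Eg: bottleneck 5, flow now 5.
Augment In→F→R2→Eg: bottleneck 3, flow now 8.
Augment In→A→R2→Eg: bottleneck 1, flow now 9.
Augment In→A→B→Eg: bottleneck 5, flow now 14.
No augmenting path remains; maximum flow = 14.
By max-flow min-cut, the minimum cut capacity equals the max flow.
In the residual graph, reachable from In: {In, F, A, C, R1, R2, B}.
Min-cut edges: R1→Eg (5), R2→Eg (4), B→Eg (5); capacity 5 + 4 + 5 = 14.

14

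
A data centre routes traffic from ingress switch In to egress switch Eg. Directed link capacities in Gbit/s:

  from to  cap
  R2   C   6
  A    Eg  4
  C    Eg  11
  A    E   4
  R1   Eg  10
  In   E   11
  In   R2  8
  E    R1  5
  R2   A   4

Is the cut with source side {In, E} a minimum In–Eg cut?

Given cut capacity: 8 + 5 = 13.
Augment In→E→R1→Eg: bottleneck 5, flow now 5.
Augment In→R2→A→Eg: bottleneck 4, flow now 9.
Augment In→R2→C→Eg: bottleneck 4, flow now 13.
No augmenting path remains; maximum flow = 13.
Cut capacity 13 equals the max flow, so it is a minimum cut.

Yes — it is a minimum cut (capacity 13).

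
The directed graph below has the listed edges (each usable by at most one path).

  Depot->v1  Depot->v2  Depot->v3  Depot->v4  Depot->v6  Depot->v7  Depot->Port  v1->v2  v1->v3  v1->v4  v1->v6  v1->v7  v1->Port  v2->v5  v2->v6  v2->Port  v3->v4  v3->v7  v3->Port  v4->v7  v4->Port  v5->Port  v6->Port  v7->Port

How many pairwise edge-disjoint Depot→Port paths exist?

7

Assign every edge capacity 1; by Menger, the answer equals the max flow.
Path Depot→Port (+1); total 1.
Path Depot→v1→Port (+1); total 2.
Path Depot→v2→Port (+1); total 3.
Path Depot→v3→Port (+1); total 4.
Path Depot→v4→Port (+1); total 5.
Path Depot→v6→Port (+1); total 6.
Path Depot→v7→Port (+1); total 7.
No residual Depot→Port path; max flow = 7.
Certifying cut of size 7: {Depot→Port, Depot→v1, Depot→v2, Depot→v3, Depot→v4, Depot→v6, Depot→v7}.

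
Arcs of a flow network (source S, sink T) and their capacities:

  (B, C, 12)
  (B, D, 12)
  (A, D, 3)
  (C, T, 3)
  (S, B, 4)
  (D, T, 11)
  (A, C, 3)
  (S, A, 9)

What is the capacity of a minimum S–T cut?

Augment S→A→C→T: bottleneck 3, flow now 3.
Augment S→A→D→T: bottleneck 3, flow now 6.
Augment S→B→D→T: bottleneck 4, flow now 10.
No augmenting path remains; maximum flow = 10.
By max-flow min-cut, the minimum cut capacity equals the max flow.
In the residual graph, reachable from S: {S, A}.
Min-cut edges: S→B (4), A→C (3), A→D (3); capacity 4 + 3 + 3 = 10.

10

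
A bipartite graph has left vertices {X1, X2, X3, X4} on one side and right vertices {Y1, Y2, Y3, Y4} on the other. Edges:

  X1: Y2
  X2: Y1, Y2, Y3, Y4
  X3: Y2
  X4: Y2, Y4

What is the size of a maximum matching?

3

Unit-capacity flow: source→left, listed edges, right→sink; max matching = max flow.
Augmenting path X1→Y2 (+1); matched 1.
Augmenting path X2→Y1 (+1); matched 2.
Augmenting path X4→Y4 (+1); matched 3.
No augmenting path remains; maximum matching = 3.
König certificate: {X2, X4, Y2} is a vertex cover of size 3 (every listed pair touches it), so no matching can be larger.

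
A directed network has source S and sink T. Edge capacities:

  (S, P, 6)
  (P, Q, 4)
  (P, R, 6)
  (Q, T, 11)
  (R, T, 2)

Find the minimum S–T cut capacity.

6

Augment S→P→Q→T: bottleneck 4, flow now 4.
Augment S→P→R→T: bottleneck 2, flow now 6.
No augmenting path remains; maximum flow = 6.
By max-flow min-cut, the minimum cut capacity equals the max flow.
In the residual graph, reachable from S: {S}.
Min-cut edges: S→P (6); capacity 6 = 6.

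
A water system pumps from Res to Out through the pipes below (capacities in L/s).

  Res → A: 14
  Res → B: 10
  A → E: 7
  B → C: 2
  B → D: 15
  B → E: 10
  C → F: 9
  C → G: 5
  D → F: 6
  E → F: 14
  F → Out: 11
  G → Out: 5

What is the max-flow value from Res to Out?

13

Augment Res→A→E→F→Out: bottleneck 7, flow now 7.
Augment Res→B→C→F→Out: bottleneck 2, flow now 9.
Augment Res→B→D→F→Out: bottleneck 2, flow now 11.
Augment Res→B→D→F→C→G→Out: bottleneck 2, flow now 13. (uses reverse residual edge)
No augmenting path remains; maximum flow = 13.
In the residual graph, reachable from Res: {Res, A, B, D, E, F}.
Min-cut edges: B→C (2), F→Out (11); capacity 2 + 11 = 13.
This cut is saturated, so no flow can exceed 13.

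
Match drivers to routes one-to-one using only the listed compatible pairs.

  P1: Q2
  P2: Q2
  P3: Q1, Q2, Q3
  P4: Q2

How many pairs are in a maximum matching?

Unit-capacity flow: source→left, listed edges, right→sink; max matching = max flow.
Augmenting path P1→Q2 (+1); matched 1.
Augmenting path P3→Q1 (+1); matched 2.
No augmenting path remains; maximum matching = 2.
König certificate: {P3, Q2} is a vertex cover of size 2 (every listed pair touches it), so no matching can be larger.

2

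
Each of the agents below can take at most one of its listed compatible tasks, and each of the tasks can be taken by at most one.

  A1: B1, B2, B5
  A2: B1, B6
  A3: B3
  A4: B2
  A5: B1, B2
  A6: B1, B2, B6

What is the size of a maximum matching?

5

Unit-capacity flow: source→left, listed edges, right→sink; max matching = max flow.
Augmenting path A1→B1 (+1); matched 1.
Augmenting path A2→B6 (+1); matched 2.
Augmenting path A3→B3 (+1); matched 3.
Augmenting path A4→B2 (+1); matched 4.
Augmenting path A5→B1→A1→B5 (+1); matched 5.
No augmenting path remains; maximum matching = 5.
König certificate: {A1, A3, B1, B2, B6} is a vertex cover of size 5 (every listed pair touches it), so no matching can be larger.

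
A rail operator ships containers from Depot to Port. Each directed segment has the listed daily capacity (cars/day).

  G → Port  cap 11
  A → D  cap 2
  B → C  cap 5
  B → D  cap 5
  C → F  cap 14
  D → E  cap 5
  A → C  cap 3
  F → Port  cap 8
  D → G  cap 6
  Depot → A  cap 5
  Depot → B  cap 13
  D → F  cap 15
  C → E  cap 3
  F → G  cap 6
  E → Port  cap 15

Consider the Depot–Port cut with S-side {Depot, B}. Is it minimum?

Given cut capacity: 5 + 5 + 5 = 15.
Augment Depot→A→C→E→Port: bottleneck 3, flow now 3.
Augment Depot→A→D→E→Port: bottleneck 2, flow now 5.
Augment Depot→B→C→F→Port: bottleneck 5, flow now 10.
Augment Depot→B→D→E→Port: bottleneck 3, flow now 13.
Augment Depot→B→D→F→Port: bottleneck 2, flow now 15.
No augmenting path remains; maximum flow = 15.
Cut capacity 15 equals the max flow, so it is a minimum cut.

Yes — it is a minimum cut (capacity 15).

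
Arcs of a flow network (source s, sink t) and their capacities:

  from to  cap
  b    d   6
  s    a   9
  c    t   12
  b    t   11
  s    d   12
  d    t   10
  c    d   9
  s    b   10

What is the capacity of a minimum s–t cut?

20

Augment s→b→t: bottleneck 10, flow now 10.
Augment s→d→t: bottleneck 10, flow now 20.
No augmenting path remains; maximum flow = 20.
By max-flow min-cut, the minimum cut capacity equals the max flow.
In the residual graph, reachable from s: {s, a, d}.
Min-cut edges: s→b (10), d→t (10); capacity 10 + 10 = 20.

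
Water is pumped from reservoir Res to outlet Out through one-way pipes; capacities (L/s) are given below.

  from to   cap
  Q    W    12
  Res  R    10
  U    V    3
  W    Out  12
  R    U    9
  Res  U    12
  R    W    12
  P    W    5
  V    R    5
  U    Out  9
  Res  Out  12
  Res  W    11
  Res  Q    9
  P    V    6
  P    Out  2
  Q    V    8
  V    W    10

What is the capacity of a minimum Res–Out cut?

33

Augment Res→Out: bottleneck 12, flow now 12.
Augment Res→U→Out: bottleneck 9, flow now 21.
Augment Res→W→Out: bottleneck 11, flow now 32.
Augment Res→Q→W→Out: bottleneck 1, flow now 33.
No augmenting path remains; maximum flow = 33.
By max-flow min-cut, the minimum cut capacity equals the max flow.
In the residual graph, reachable from Res: {Res, Q, R, U, V, W}.
Min-cut edges: Res→Out (12), U→Out (9), W→Out (12); capacity 12 + 9 + 12 = 33.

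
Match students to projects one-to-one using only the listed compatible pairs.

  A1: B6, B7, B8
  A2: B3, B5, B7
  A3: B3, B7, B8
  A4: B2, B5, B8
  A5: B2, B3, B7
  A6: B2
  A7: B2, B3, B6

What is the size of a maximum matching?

6

Unit-capacity flow: source→left, listed edges, right→sink; max matching = max flow.
Augmenting path A1→B6 (+1); matched 1.
Augmenting path A2→B3 (+1); matched 2.
Augmenting path A3→B7 (+1); matched 3.
Augmenting path A4→B2 (+1); matched 4.
Augmenting path A5→B2→A4→B5 (+1); matched 5.
Augmenting path A7→B6→A1→B8 (+1); matched 6.
No augmenting path remains; maximum matching = 6.
König certificate: {B2, B3, B5, B6, B7, B8} is a vertex cover of size 6 (every listed pair touches it), so no matching can be larger.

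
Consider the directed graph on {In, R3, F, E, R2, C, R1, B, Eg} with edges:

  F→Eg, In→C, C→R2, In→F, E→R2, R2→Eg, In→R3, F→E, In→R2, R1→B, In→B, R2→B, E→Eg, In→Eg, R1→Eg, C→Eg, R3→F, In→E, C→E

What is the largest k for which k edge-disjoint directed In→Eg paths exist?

5

Assign every edge capacity 1; by Menger, the answer equals the max flow.
Path In→Eg (+1); total 1.
Path In→F→Eg (+1); total 2.
Path In→E→Eg (+1); total 3.
Path In→R2→Eg (+1); total 4.
Path In→C→Eg (+1); total 5.
No residual In→Eg path; max flow = 5.
Certifying cut of size 5: {E→Eg, F→Eg, In→C, In→Eg, R2→Eg}.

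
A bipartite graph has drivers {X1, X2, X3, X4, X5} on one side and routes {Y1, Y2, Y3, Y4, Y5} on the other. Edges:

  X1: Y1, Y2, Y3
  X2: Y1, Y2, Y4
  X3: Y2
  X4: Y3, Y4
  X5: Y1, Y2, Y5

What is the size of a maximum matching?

5

Unit-capacity flow: source→left, listed edges, right→sink; max matching = max flow.
Augmenting path X1→Y1 (+1); matched 1.
Augmenting path X2→Y2 (+1); matched 2.
Augmenting path X4→Y3 (+1); matched 3.
Augmenting path X5→Y5 (+1); matched 4.
Augmenting path X3→Y2→X2→Y4 (+1); matched 5.
No augmenting path remains; maximum matching = 5.
König certificate: {X1, X2, X3, X4, X5} is a vertex cover of size 5 (every listed pair touches it), so no matching can be larger.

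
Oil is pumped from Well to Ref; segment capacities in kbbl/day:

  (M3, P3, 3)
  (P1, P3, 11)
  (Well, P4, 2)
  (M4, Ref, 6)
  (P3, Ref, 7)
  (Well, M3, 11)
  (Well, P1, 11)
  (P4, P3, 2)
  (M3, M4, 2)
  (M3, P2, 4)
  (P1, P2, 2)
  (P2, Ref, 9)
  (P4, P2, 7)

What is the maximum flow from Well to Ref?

Augment Well→M3→P3→Ref: bottleneck 3, flow now 3.
Augment Well→M3→M4→Ref: bottleneck 2, flow now 5.
Augment Well→M3→P2→Ref: bottleneck 4, flow now 9.
Augment Well→P1→P3→Ref: bottleneck 4, flow now 13.
Augment Well→P1→P2→Ref: bottleneck 2, flow now 15.
Augment Well→P4→P2→Ref: bottleneck 2, flow now 17.
No augmenting path remains; maximum flow = 17.
In the residual graph, reachable from Well: {Well, M3, P1, P3}.
Min-cut edges: Well→P4 (2), M3→M4 (2), M3→P2 (4), P1→P2 (2), P3→Ref (7); capacity 2 + 2 + 4 + 2 + 7 = 17.
This cut is saturated, so no flow can exceed 17.

17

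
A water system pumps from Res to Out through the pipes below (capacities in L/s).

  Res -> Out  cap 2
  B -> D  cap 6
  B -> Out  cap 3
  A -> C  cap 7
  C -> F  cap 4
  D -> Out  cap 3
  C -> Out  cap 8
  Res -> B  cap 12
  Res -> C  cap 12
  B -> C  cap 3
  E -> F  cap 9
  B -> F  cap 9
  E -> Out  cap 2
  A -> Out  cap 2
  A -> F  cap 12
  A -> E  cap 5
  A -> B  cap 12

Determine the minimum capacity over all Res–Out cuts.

16

Augment Res→Out: bottleneck 2, flow now 2.
Augment Res→B→Out: bottleneck 3, flow now 5.
Augment Res→C→Out: bottleneck 8, flow now 13.
Augment Res→B→D→Out: bottleneck 3, flow now 16.
No augmenting path remains; maximum flow = 16.
By max-flow min-cut, the minimum cut capacity equals the max flow.
In the residual graph, reachable from Res: {Res, B, C, D, F}.
Min-cut edges: Res→Out (2), B→Out (3), C→Out (8), D→Out (3); capacity 2 + 3 + 8 + 3 = 16.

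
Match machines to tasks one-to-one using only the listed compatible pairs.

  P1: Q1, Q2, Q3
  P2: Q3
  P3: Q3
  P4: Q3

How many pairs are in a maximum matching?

Unit-capacity flow: source→left, listed edges, right→sink; max matching = max flow.
Augmenting path P1→Q1 (+1); matched 1.
Augmenting path P2→Q3 (+1); matched 2.
No augmenting path remains; maximum matching = 2.
König certificate: {P1, Q3} is a vertex cover of size 2 (every listed pair touches it), so no matching can be larger.

2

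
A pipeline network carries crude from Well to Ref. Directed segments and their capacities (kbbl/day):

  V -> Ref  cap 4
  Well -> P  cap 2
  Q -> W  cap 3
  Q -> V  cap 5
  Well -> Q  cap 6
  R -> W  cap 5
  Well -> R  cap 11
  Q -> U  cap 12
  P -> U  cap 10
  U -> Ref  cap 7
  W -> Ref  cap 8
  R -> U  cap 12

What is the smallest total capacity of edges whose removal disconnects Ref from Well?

18

Augment Well→P→U→Ref: bottleneck 2, flow now 2.
Augment Well→Q→U→Ref: bottleneck 5, flow now 7.
Augment Well→Q→V→Ref: bottleneck 1, flow now 8.
Augment Well→R→W→Ref: bottleneck 5, flow now 13.
Augment Well→R→U→Q→V→Ref: bottleneck 3, flow now 16. (uses reverse residual edge)
Augment Well→R→U→Q→W→Ref: bottleneck 2, flow now 18. (uses reverse residual edge)
No augmenting path remains; maximum flow = 18.
By max-flow min-cut, the minimum cut capacity equals the max flow.
In the residual graph, reachable from Well: {Well, P, R, U}.
Min-cut edges: Well→Q (6), R→W (5), U→Ref (7); capacity 6 + 5 + 7 = 18.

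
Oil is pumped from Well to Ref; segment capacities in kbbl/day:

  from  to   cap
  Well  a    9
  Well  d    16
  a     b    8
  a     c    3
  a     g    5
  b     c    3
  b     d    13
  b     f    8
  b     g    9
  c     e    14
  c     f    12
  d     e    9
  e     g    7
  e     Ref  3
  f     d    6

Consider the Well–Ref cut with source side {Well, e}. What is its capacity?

35

Edges leaving {Well, e}: Well→a (9), Well→d (16), e→g (7), e→Ref (3).
Cut capacity = 9 + 16 + 7 + 3 = 35.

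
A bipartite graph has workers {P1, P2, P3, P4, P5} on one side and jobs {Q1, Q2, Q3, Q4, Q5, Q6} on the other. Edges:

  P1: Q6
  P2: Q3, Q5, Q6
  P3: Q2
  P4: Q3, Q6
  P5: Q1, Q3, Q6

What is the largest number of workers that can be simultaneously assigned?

Unit-capacity flow: source→left, listed edges, right→sink; max matching = max flow.
Augmenting path P1→Q6 (+1); matched 1.
Augmenting path P2→Q3 (+1); matched 2.
Augmenting path P3→Q2 (+1); matched 3.
Augmenting path P5→Q1 (+1); matched 4.
Augmenting path P4→Q3→P2→Q5 (+1); matched 5.
No augmenting path remains; maximum matching = 5.
König certificate: {P1, P2, P3, P4, P5} is a vertex cover of size 5 (every listed pair touches it), so no matching can be larger.

5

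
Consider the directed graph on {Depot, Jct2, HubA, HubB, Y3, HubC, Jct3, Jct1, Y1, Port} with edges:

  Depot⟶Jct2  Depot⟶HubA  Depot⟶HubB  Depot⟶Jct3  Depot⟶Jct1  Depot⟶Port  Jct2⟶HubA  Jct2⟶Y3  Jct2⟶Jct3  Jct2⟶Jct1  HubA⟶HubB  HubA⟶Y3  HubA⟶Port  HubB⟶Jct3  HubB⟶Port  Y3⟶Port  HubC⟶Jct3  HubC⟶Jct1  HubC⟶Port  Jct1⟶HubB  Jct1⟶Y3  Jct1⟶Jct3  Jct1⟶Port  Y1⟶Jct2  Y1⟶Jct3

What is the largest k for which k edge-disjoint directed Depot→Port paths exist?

5

Assign every edge capacity 1; by Menger, the answer equals the max flow.
Path Depot→Port (+1); total 1.
Path Depot→HubA→Port (+1); total 2.
Path Depot→HubB→Port (+1); total 3.
Path Depot→Jct1→Port (+1); total 4.
Path Depot→Jct2→Y3→Port (+1); total 5.
No residual Depot→Port path; max flow = 5.
Certifying cut of size 5: {Depot→HubA, Depot→HubB, Depot→Jct1, Depot→Jct2, Depot→Port}.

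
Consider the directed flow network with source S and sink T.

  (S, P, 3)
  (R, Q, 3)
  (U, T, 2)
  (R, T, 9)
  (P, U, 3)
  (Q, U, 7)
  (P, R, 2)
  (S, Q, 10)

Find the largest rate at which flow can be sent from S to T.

4

Augment S→P→R→T: bottleneck 2, flow now 2.
Augment S→P→U→T: bottleneck 1, flow now 3.
Augment S→Q→U→T: bottleneck 1, flow now 4.
No augmenting path remains; maximum flow = 4.
In the residual graph, reachable from S: {S, P, Q, U}.
Min-cut edges: P→R (2), U→T (2); capacity 2 + 2 = 4.
This cut is saturated, so no flow can exceed 4.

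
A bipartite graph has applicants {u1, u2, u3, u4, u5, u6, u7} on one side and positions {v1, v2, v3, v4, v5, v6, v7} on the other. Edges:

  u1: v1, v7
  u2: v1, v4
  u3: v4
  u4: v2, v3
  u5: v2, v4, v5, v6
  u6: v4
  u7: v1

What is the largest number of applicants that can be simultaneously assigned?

Unit-capacity flow: source→left, listed edges, right→sink; max matching = max flow.
Augmenting path u1→v1 (+1); matched 1.
Augmenting path u2→v4 (+1); matched 2.
Augmenting path u4→v2 (+1); matched 3.
Augmenting path u5→v5 (+1); matched 4.
Augmenting path u7→v1→u1→v7 (+1); matched 5.
No augmenting path remains; maximum matching = 5.
König certificate: {u1, u4, u5, v1, v4} is a vertex cover of size 5 (every listed pair touches it), so no matching can be larger.

5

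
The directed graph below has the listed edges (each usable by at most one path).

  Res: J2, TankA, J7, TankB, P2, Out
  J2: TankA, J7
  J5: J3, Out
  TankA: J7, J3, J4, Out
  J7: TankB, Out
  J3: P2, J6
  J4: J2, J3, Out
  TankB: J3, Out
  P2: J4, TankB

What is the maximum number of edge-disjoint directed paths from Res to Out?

5

Assign every edge capacity 1; by Menger, the answer equals the max flow.
Path Res→Out (+1); total 1.
Path Res→TankA→Out (+1); total 2.
Path Res→J7→Out (+1); total 3.
Path Res→TankB→Out (+1); total 4.
Path Res→P2→J4→Out (+1); total 5.
No residual Res→Out path; max flow = 5.
Certifying cut of size 5: {J4→Out, J7→Out, Res→Out, TankA→Out, TankB→Out}.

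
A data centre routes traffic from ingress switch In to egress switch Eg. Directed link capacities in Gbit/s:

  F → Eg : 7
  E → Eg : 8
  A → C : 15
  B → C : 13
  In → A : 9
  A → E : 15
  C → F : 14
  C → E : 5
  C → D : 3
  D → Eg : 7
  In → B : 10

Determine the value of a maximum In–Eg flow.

Augment In→A→E→Eg: bottleneck 8, flow now 8.
Augment In→A→C→D→Eg: bottleneck 1, flow now 9.
Augment In→B→C→D→Eg: bottleneck 2, flow now 11.
Augment In→B→C→F→Eg: bottleneck 7, flow now 18.
No augmenting path remains; maximum flow = 18.
In the residual graph, reachable from In: {In, A, B, C, E, F}.
Min-cut edges: C→D (3), E→Eg (8), F→Eg (7); capacity 3 + 8 + 7 = 18.
This cut is saturated, so no flow can exceed 18.

18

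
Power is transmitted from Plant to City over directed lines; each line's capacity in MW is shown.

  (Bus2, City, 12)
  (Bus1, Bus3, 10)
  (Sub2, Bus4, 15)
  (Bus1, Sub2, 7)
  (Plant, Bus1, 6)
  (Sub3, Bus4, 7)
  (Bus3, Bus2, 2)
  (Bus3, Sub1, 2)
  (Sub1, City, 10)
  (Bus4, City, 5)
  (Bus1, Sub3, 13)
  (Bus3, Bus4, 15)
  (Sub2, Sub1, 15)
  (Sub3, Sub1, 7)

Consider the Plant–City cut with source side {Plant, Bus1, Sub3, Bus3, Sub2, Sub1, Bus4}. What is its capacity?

Edges leaving {Plant, Bus1, Sub3, Bus3, Sub2, Sub1, Bus4}: Bus3→Bus2 (2), Sub1→City (10), Bus4→City (5).
Cut capacity = 2 + 10 + 5 = 17.

17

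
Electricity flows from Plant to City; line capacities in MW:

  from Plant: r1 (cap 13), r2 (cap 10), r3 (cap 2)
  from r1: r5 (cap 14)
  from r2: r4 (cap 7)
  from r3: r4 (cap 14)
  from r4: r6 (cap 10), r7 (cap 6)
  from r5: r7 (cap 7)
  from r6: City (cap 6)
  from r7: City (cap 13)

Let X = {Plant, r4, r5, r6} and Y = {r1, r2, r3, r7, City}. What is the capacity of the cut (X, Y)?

44

Edges leaving {Plant, r4, r5, r6}: Plant→r1 (13), Plant→r2 (10), Plant→r3 (2), r4→r7 (6), r5→r7 (7), r6→City (6).
Cut capacity = 13 + 10 + 2 + 6 + 7 + 6 = 44.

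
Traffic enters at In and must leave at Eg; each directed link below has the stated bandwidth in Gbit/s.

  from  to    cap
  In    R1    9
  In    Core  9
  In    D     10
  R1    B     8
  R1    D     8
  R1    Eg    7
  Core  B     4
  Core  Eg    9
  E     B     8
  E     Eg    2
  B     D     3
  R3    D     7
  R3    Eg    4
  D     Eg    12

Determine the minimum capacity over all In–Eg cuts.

Augment In→R1→Eg: bottleneck 7, flow now 7.
Augment In→Core→Eg: bottleneck 9, flow now 16.
Augment In→D→Eg: bottleneck 10, flow now 26.
Augment In→R1→D→Eg: bottleneck 2, flow now 28.
No augmenting path remains; maximum flow = 28.
By max-flow min-cut, the minimum cut capacity equals the max flow.
In the residual graph, reachable from In: {In}.
Min-cut edges: In→R1 (9), In→Core (9), In→D (10); capacity 9 + 9 + 10 = 28.

28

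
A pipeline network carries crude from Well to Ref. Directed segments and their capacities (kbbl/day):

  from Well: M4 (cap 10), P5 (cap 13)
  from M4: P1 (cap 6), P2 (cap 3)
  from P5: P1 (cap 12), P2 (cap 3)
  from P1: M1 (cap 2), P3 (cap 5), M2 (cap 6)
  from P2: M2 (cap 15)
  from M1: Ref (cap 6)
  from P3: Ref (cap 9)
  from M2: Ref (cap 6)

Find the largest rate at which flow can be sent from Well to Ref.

13

Augment Well→M4→P1→M1→Ref: bottleneck 2, flow now 2.
Augment Well→M4→P1→P3→Ref: bottleneck 4, flow now 6.
Augment Well→M4→P2→M2→Ref: bottleneck 3, flow now 9.
Augment Well→P5→P1→P3→Ref: bottleneck 1, flow now 10.
Augment Well→P5→P1→M2→Ref: bottleneck 3, flow now 13.
No augmenting path remains; maximum flow = 13.
In the residual graph, reachable from Well: {Well, M4, P5, P1, P2, M2}.
Min-cut edges: P1→M1 (2), P1→P3 (5), M2→Ref (6); capacity 2 + 5 + 6 = 13.
This cut is saturated, so no flow can exceed 13.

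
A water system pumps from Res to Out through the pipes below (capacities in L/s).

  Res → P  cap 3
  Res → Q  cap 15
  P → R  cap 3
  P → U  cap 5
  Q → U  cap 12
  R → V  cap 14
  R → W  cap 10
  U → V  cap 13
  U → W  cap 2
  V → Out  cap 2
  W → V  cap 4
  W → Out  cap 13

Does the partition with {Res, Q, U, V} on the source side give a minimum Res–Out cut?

Yes — it is a minimum cut (capacity 7).

Given cut capacity: 3 + 2 + 2 = 7.
Augment Res→P→R→V→Out: bottleneck 2, flow now 2.
Augment Res→P→R→W→Out: bottleneck 1, flow now 3.
Augment Res→Q→U→W→Out: bottleneck 2, flow now 5.
Augment Res→Q→U→V→R→W→Out: bottleneck 2, flow now 7. (uses reverse residual edge)
No augmenting path remains; maximum flow = 7.
Cut capacity 7 equals the max flow, so it is a minimum cut.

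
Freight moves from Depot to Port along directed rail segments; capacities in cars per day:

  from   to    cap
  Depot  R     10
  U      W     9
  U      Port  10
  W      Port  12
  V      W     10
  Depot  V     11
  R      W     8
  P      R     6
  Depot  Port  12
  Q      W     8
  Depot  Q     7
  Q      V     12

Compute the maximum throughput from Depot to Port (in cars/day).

24

Augment Depot→Port: bottleneck 12, flow now 12.
Augment Depot→Q→W→Port: bottleneck 7, flow now 19.
Augment Depot→R→W→Port: bottleneck 5, flow now 24.
No augmenting path remains; maximum flow = 24.
In the residual graph, reachable from Depot: {Depot, Q, R, V, W}.
Min-cut edges: Depot→Port (12), W→Port (12); capacity 12 + 12 = 24.
This cut is saturated, so no flow can exceed 24.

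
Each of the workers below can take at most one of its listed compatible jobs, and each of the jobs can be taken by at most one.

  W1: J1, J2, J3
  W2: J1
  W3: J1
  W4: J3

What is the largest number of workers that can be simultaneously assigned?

Unit-capacity flow: source→left, listed edges, right→sink; max matching = max flow.
Augmenting path W1→J1 (+1); matched 1.
Augmenting path W4→J3 (+1); matched 2.
Augmenting path W2→J1→W1→J2 (+1); matched 3.
No augmenting path remains; maximum matching = 3.
König certificate: {W1, W4, J1} is a vertex cover of size 3 (every listed pair touches it), so no matching can be larger.

3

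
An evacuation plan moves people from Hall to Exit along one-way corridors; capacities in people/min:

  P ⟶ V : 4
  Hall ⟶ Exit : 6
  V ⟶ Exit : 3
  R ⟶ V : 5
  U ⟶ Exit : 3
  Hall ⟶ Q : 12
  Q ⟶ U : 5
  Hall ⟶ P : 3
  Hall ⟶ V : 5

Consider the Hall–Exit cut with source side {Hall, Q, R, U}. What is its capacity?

Edges leaving {Hall, Q, R, U}: Hall→P (3), Hall→V (5), Hall→Exit (6), R→V (5), U→Exit (3).
Cut capacity = 3 + 5 + 6 + 5 + 3 = 22.

22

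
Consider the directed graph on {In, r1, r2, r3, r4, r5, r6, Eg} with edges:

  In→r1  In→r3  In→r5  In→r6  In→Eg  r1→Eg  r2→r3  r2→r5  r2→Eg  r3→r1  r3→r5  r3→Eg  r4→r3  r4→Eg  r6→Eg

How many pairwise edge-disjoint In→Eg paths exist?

Assign every edge capacity 1; by Menger, the answer equals the max flow.
Path In→Eg (+1); total 1.
Path In→r1→Eg (+1); total 2.
Path In→r3→Eg (+1); total 3.
Path In→r6→Eg (+1); total 4.
No residual In→Eg path; max flow = 4.
Certifying cut of size 4: {In→Eg, In→r1, In→r3, In→r6}.

4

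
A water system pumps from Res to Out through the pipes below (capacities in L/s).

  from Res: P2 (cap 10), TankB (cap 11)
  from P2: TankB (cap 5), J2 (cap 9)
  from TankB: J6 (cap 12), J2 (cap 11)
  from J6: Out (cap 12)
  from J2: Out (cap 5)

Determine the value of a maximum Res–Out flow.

Augment Res→P2→J2→Out: bottleneck 5, flow now 5.
Augment Res→TankB→J6→Out: bottleneck 11, flow now 16.
Augment Res→P2→TankB→J6→Out: bottleneck 1, flow now 17.
No augmenting path remains; maximum flow = 17.
In the residual graph, reachable from Res: {Res, P2, TankB, J2}.
Min-cut edges: TankB→J6 (12), J2→Out (5); capacity 12 + 5 = 17.
This cut is saturated, so no flow can exceed 17.

17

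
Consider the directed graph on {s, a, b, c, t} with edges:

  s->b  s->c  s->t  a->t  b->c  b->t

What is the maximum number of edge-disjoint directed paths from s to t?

Assign every edge capacity 1; by Menger, the answer equals the max flow.
Path s→t (+1); total 1.
Path s→b→t (+1); total 2.
No residual s→t path; max flow = 2.
Certifying cut of size 2: {s→b, s→t}.

2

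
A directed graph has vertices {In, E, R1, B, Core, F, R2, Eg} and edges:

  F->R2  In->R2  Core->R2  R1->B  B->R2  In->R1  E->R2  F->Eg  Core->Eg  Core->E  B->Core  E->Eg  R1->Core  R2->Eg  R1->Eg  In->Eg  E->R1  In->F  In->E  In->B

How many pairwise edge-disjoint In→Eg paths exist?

6

Assign every edge capacity 1; by Menger, the answer equals the max flow.
Path In→Eg (+1); total 1.
Path In→E→Eg (+1); total 2.
Path In→R1→Eg (+1); total 3.
Path In→F→Eg (+1); total 4.
Path In→R2→Eg (+1); total 5.
Path In→B→Core→Eg (+1); total 6.
No residual In→Eg path; max flow = 6.
Certifying cut of size 6: {In→B, In→E, In→Eg, In→F, In→R1, In→R2}.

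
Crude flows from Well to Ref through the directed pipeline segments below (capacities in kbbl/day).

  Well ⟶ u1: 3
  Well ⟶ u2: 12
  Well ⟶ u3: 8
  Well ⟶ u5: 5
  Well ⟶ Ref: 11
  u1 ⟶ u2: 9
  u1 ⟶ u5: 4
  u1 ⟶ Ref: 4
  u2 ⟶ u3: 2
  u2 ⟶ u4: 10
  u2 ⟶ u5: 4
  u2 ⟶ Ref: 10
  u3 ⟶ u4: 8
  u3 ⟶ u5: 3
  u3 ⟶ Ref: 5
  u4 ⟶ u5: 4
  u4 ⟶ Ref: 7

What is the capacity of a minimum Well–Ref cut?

Augment Well→Ref: bottleneck 11, flow now 11.
Augment Well→u1→Ref: bottleneck 3, flow now 14.
Augment Well→u2→Ref: bottleneck 10, flow now 24.
Augment Well→u3→Ref: bottleneck 5, flow now 29.
Augment Well→u2→u4→Ref: bottleneck 2, flow now 31.
Augment Well→u3→u4→Ref: bottleneck 3, flow now 34.
No augmenting path remains; maximum flow = 34.
By max-flow min-cut, the minimum cut capacity equals the max flow.
In the residual graph, reachable from Well: {Well, u5}.
Min-cut edges: Well→u1 (3), Well→u2 (12), Well→u3 (8), Well→Ref (11); capacity 3 + 12 + 8 + 11 = 34.

34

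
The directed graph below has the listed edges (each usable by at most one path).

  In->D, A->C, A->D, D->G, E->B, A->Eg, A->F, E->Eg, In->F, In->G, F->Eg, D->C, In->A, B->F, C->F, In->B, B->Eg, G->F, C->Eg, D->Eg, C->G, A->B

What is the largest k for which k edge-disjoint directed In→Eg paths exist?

4

Assign every edge capacity 1; by Menger, the answer equals the max flow.
Path In→A→Eg (+1); total 1.
Path In→B→Eg (+1); total 2.
Path In→D→Eg (+1); total 3.
Path In→F→Eg (+1); total 4.
No residual In→Eg path; max flow = 4.
Certifying cut of size 4: {F→Eg, In→A, In→B, In→D}.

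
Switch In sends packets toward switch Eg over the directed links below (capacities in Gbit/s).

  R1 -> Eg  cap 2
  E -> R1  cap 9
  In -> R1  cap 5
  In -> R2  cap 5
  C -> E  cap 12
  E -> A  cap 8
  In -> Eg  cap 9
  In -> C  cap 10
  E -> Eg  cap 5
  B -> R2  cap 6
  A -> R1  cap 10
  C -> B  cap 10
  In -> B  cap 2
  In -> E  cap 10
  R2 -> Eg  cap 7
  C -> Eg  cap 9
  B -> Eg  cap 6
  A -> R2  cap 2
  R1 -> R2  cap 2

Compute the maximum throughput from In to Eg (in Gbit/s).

35

Augment In→Eg: bottleneck 9, flow now 9.
Augment In→C→Eg: bottleneck 9, flow now 18.
Augment In→E→Eg: bottleneck 5, flow now 23.
Augment In→B→Eg: bottleneck 2, flow now 25.
Augment In→R1→Eg: bottleneck 2, flow now 27.
Augment In→R2→Eg: bottleneck 5, flow now 32.
Augment In→C→B→Eg: bottleneck 1, flow now 33.
Augment In→R1→R2→Eg: bottleneck 2, flow now 35.
No augmenting path remains; maximum flow = 35.
In the residual graph, reachable from In: {In, E, A, R1, R2}.
Min-cut edges: In→C (10), In→B (2), In→Eg (9), E→Eg (5), R1→Eg (2), R2→Eg (7); capacity 10 + 2 + 9 + 5 + 2 + 7 = 35.
This cut is saturated, so no flow can exceed 35.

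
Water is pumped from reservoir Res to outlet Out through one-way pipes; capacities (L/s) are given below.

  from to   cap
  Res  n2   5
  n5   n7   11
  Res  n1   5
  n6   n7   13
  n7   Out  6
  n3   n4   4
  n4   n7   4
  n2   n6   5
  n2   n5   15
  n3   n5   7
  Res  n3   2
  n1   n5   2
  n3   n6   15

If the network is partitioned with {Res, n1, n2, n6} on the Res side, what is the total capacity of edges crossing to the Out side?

Edges leaving {Res, n1, n2, n6}: Res→n3 (2), n1→n5 (2), n2→n5 (15), n6→n7 (13).
Cut capacity = 2 + 2 + 15 + 13 = 32.

32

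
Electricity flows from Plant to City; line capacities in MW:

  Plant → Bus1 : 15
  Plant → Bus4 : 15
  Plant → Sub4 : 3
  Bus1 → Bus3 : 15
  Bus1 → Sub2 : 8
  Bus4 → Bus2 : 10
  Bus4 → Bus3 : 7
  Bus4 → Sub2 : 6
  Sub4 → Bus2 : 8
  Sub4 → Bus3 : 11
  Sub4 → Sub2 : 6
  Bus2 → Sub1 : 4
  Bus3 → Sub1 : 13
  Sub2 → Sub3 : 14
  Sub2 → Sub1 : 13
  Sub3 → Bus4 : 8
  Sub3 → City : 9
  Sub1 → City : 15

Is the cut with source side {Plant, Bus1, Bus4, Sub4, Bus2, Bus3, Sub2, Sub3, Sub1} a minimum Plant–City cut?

Given cut capacity: 9 + 15 = 24.
Augment Plant→Bus1→Bus3→Sub1→City: bottleneck 13, flow now 13.
Augment Plant→Bus1→Sub2→Sub3→City: bottleneck 2, flow now 15.
Augment Plant→Bus4→Bus2→Sub1→City: bottleneck 2, flow now 17.
Augment Plant→Bus4→Sub2→Sub3→City: bottleneck 6, flow now 23.
Augment Plant→Sub4→Sub2→Sub3→City: bottleneck 1, flow now 24.
No augmenting path remains; maximum flow = 24.
Cut capacity 24 equals the max flow, so it is a minimum cut.

Yes — it is a minimum cut (capacity 24).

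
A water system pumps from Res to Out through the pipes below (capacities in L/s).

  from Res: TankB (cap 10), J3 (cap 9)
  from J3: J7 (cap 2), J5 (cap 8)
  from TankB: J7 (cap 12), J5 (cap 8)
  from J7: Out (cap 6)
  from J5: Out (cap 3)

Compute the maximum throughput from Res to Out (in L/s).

Augment Res→J3→J7→Out: bottleneck 2, flow now 2.
Augment Res→J3→J5→Out: bottleneck 3, flow now 5.
Augment Res→TankB→J7→Out: bottleneck 4, flow now 9.
No augmenting path remains; maximum flow = 9.
In the residual graph, reachable from Res: {Res, J3, TankB, J7, J5}.
Min-cut edges: J7→Out (6), J5→Out (3); capacity 6 + 3 = 9.
This cut is saturated, so no flow can exceed 9.

9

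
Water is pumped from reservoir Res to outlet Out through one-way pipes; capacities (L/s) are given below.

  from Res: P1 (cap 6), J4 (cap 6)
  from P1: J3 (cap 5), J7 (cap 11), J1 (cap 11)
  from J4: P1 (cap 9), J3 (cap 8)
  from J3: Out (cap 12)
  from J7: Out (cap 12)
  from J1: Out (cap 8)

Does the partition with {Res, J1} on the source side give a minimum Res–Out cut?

No — its capacity is 20, but the minimum cut has capacity 12.

Given cut capacity: 6 + 6 + 8 = 20.
Augment Res→P1→J3→Out: bottleneck 5, flow now 5.
Augment Res→P1→J7→Out: bottleneck 1, flow now 6.
Augment Res→J4→J3→Out: bottleneck 6, flow now 12.
No augmenting path remains; maximum flow = 12.
In the residual graph, reachable from Res: {Res}.
Min-cut edges: Res→P1 (6), Res→J4 (6); capacity 6 + 6 = 12.
Cut capacity 20 exceeds the max flow 12, so it is not minimum.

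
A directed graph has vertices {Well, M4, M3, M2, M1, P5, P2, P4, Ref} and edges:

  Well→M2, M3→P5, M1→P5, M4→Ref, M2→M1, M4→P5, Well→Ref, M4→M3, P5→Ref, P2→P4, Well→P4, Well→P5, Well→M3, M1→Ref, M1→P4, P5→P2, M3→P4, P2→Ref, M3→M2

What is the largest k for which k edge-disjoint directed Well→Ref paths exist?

4

Assign every edge capacity 1; by Menger, the answer equals the max flow.
Path Well→Ref (+1); total 1.
Path Well→P5→Ref (+1); total 2.
Path Well→M2→M1→Ref (+1); total 3.
Path Well→M3→P5→P2→Ref (+1); total 4.
No residual Well→Ref path; max flow = 4.
Certifying cut of size 4: {Well→M2, Well→M3, Well→P5, Well→Ref}.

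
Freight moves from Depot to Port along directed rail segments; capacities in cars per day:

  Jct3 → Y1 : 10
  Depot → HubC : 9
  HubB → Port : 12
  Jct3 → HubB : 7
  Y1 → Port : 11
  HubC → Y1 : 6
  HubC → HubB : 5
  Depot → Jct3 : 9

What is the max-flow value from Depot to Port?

18

Augment Depot→HubC→HubB→Port: bottleneck 5, flow now 5.
Augment Depot→HubC→Y1→Port: bottleneck 4, flow now 9.
Augment Depot→Jct3→HubB→Port: bottleneck 7, flow now 16.
Augment Depot→Jct3→Y1→Port: bottleneck 2, flow now 18.
No augmenting path remains; maximum flow = 18.
In the residual graph, reachable from Depot: {Depot}.
Min-cut edges: Depot→HubC (9), Depot→Jct3 (9); capacity 9 + 9 = 18.
This cut is saturated, so no flow can exceed 18.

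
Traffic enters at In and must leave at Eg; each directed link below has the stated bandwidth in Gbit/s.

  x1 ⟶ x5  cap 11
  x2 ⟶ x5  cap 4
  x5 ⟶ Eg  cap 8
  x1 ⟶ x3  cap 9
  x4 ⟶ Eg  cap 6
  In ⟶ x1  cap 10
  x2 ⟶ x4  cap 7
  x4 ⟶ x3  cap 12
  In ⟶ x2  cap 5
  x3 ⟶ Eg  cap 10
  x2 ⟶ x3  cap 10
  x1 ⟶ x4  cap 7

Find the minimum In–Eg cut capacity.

15

Augment In→x1→x3→Eg: bottleneck 9, flow now 9.
Augment In→x1→x4→Eg: bottleneck 1, flow now 10.
Augment In→x2→x3→Eg: bottleneck 1, flow now 11.
Augment In→x2→x4→Eg: bottleneck 4, flow now 15.
No augmenting path remains; maximum flow = 15.
By max-flow min-cut, the minimum cut capacity equals the max flow.
In the residual graph, reachable from In: {In}.
Min-cut edges: In→x1 (10), In→x2 (5); capacity 10 + 5 = 15.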